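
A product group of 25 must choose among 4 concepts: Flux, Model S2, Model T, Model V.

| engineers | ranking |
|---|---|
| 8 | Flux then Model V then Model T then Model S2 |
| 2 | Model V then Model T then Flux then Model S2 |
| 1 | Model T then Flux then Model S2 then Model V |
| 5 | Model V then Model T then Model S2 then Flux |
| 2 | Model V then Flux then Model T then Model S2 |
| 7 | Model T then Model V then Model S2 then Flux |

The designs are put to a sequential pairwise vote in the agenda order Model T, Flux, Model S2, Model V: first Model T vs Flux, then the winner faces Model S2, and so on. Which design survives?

Model V

Round 1: Model T vs Flux — 15–10, Model T advances.
Round 2: Model T vs Model S2 — 25–0, Model T advances.
Round 3: Model T vs Model V — 8–17, Model V advances.
Model V survives the agenda.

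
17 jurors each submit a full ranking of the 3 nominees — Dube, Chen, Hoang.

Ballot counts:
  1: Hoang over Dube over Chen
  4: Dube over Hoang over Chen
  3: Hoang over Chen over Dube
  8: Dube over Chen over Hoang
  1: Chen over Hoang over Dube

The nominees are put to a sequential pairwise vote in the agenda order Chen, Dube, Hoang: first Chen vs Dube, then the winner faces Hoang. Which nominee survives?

Dube

Round 1: Chen vs Dube — 4–13, Dube advances.
Round 2: Dube vs Hoang — 12–5, Dube advances.
Dube survives the agenda.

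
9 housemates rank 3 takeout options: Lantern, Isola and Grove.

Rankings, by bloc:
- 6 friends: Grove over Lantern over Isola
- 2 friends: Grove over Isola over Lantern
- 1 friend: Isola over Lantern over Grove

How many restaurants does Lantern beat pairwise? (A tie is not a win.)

Lantern against each rival (9 friends):
Lantern–Isola: Lantern 6–3.
Lantern vs Grove: Lantern is ranked higher on 1 ballot, Grove on 8. Grove wins 8–1.
Lantern beats Isola; loses to Grove — 1 pairwise win.

1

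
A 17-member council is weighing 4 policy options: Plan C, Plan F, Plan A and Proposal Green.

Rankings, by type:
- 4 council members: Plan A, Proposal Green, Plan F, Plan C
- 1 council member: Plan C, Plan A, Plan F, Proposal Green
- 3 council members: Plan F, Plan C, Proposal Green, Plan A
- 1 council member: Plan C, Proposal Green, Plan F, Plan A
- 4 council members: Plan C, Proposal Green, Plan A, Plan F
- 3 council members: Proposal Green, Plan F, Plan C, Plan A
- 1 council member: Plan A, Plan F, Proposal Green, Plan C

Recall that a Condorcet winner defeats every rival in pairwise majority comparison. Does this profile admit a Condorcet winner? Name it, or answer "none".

Check each pair by majority over 17 ballots:
Plan C vs Plan F: Plan F wins 11–6.
Plan C vs Plan A: Plan C, 12–5.
Plan C vs Proposal Green: Plan C, 9–8.
Plan F vs Plan A: Plan A, 10–7.
Plan F–Proposal Green: Proposal Green 12–5.
Plan A vs Proposal Green: Proposal Green, 11–6.
No option is unbeaten: Plan C loses to Plan F; Plan F loses to Plan A; Plan A loses to Plan C; Proposal Green loses to Plan C. In particular Plan C beats Plan A beats Plan F beats Plan C is a majority cycle — no Condorcet winner exists.

none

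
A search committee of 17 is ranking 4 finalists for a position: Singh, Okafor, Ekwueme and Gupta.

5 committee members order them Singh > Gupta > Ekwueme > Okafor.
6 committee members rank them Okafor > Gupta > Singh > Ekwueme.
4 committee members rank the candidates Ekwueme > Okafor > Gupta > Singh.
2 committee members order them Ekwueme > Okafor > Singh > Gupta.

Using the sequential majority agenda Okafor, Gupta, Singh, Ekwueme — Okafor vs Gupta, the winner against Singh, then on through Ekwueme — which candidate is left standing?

Ekwueme

Round 1: Okafor vs Gupta — 12–5, Okafor advances.
Round 2: Okafor vs Singh — 12–5, Okafor advances.
Round 3: Okafor vs Ekwueme — 6–11, Ekwueme advances.
The agenda winner is Ekwueme.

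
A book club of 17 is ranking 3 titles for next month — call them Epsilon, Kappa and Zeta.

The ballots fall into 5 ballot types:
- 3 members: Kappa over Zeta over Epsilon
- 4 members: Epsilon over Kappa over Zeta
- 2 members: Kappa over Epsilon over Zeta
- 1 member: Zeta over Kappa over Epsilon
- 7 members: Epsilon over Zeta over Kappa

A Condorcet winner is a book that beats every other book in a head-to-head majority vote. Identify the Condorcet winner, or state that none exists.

Epsilon

Pairwise majorities:
Epsilon vs Kappa: Epsilon, 11–6.
Epsilon vs Zeta: Epsilon wins 13–4.
Kappa–Zeta: Kappa 9–8.
Epsilon beats each of Kappa, Zeta — Epsilon is the Condorcet winner.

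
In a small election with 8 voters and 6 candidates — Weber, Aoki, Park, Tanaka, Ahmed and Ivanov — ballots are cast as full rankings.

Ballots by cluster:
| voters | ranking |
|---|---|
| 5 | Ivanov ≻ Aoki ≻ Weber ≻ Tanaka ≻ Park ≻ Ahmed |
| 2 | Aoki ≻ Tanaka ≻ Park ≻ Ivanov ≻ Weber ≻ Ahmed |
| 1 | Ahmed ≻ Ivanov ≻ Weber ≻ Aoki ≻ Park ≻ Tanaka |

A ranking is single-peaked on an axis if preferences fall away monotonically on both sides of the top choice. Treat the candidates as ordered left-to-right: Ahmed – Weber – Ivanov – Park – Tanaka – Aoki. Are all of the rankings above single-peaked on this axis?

Axis positions: Ahmed=1, Weber=2, Ivanov=3, Park=4, Tanaka=5, Aoki=6.
Cluster 1: ranking walks positions 3-6-2-5-4-1; Aoki is ranked above Park even though Park lies between Aoki and the peak Ivanov on the axis — preferences dip and rise again. Not single-peaked.
Cluster 2 (peak Aoki at position 6): ranking walks positions 6-5-4-3-2-1, expanding outward from the peak — single-peaked.
Cluster 3: ranking walks positions 1-3-2-6-4-5; Ivanov is ranked above Weber even though Weber lies between Ivanov and the peak Ahmed on the axis — preferences dip and rise again. Not single-peaked.
Cluster 1 violates single-peakedness, so the profile is not single-peaked on this axis.

no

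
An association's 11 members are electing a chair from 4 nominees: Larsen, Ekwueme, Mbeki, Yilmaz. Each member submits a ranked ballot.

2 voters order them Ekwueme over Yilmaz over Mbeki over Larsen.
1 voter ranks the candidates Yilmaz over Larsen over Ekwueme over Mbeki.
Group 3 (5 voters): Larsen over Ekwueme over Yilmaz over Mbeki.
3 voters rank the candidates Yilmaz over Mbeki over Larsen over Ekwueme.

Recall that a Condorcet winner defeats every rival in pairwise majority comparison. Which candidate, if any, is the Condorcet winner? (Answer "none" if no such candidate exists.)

Check each pair by majority over 11 ballots:
Larsen vs Ekwueme: Larsen preferred on 1+5+3 = 9 ballots; Larsen wins 9–2.
Larsen vs Mbeki: Larsen preferred on 1+5 = 6 ballots; Larsen wins 6–5.
Larsen vs Yilmaz: Yilmaz, 6–5.
Ekwueme–Mbeki: Ekwueme 8–3.
Ekwueme vs Yilmaz: Ekwueme wins 7–4.
Mbeki–Yilmaz: Yilmaz 11–0.
No candidate is unbeaten: Larsen loses to Yilmaz; Ekwueme loses to Larsen; Mbeki loses to Larsen; Yilmaz loses to Ekwueme. In particular Larsen → Ekwueme → Yilmaz → Larsen is a majority cycle — no Condorcet winner exists.

none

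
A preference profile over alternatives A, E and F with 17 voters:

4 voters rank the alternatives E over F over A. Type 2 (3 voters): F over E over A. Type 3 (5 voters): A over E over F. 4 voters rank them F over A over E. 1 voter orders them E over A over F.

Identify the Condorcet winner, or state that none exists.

none

Check each pair by majority over 17 ballots:
A vs E: A preferred on 5+4 = 9 ballots; A wins 9–8.
A vs F: A is ranked higher on 5+1 = 6 ballots, F on 11. F wins 11–6.
E vs F: E, 10–7.
No alternative is unbeaten: A loses to F; E loses to A; F loses to E. In particular A beats E beats F beats A is a majority cycle — no Condorcet winner exists.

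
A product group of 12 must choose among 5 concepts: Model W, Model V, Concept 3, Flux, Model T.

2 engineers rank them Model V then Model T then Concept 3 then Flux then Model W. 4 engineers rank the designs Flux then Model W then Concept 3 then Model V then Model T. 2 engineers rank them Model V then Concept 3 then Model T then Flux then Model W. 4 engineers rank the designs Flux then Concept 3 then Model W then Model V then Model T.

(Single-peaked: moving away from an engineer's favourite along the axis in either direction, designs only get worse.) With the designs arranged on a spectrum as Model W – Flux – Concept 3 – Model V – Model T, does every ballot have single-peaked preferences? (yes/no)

Axis positions: Model W=1, Flux=2, Concept 3=3, Model V=4, Model T=5.
Group 1 (peak Model V at position 4): ranking walks positions 4-5-3-2-1, expanding outward from the peak — single-peaked.
Group 2 (peak Flux at position 2): ranking walks positions 2-1-3-4-5, expanding outward from the peak — single-peaked.
Group 3 (peak Model V at position 4): ranking walks positions 4-3-5-2-1, expanding outward from the peak — single-peaked.
Group 4 (peak Flux at position 2): ranking walks positions 2-3-1-4-5, expanding outward from the peak — single-peaked.
Every ranking is single-peaked on this axis.

yes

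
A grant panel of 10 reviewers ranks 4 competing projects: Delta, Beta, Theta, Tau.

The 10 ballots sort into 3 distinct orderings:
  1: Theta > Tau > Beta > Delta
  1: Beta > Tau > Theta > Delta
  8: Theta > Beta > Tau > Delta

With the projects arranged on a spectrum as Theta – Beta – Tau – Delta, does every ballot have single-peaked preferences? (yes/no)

Axis positions: Theta=1, Beta=2, Tau=3, Delta=4.
Cluster 1: ranking walks positions 1-3-2-4; Tau is ranked above Beta even though Beta lies between Tau and the peak Theta on the axis — preferences dip and rise again. Not single-peaked.
Cluster 2 (peak Beta at position 2): ranking walks positions 2-3-1-4, expanding outward from the peak — single-peaked.
Cluster 3 (peak Theta at position 1): ranking walks positions 1-2-3-4, expanding outward from the peak — single-peaked.
Cluster 1 violates single-peakedness, so the profile is not single-peaked on this axis.

no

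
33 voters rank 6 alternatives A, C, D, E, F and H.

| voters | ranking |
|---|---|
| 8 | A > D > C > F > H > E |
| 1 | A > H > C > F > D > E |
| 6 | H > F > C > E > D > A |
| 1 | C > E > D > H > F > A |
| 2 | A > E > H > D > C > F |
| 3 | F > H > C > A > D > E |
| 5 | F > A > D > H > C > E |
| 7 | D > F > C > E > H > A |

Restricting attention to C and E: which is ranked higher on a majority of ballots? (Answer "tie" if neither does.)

Ballots ranking C above E: 8 + 1 + 6 + 1 + 3 + 5 + 7 = 31.
Ballots ranking E above C: 33 − 31 = 2.
C wins the head-to-head 31–2.

C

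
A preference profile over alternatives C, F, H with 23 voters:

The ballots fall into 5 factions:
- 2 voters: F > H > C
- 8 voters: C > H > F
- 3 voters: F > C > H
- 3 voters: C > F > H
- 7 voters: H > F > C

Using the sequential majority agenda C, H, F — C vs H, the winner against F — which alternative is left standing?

Round 1: C vs H — 14–9, C advances.
Round 2: C vs F — 11–12, F advances.
The agenda winner is F.

F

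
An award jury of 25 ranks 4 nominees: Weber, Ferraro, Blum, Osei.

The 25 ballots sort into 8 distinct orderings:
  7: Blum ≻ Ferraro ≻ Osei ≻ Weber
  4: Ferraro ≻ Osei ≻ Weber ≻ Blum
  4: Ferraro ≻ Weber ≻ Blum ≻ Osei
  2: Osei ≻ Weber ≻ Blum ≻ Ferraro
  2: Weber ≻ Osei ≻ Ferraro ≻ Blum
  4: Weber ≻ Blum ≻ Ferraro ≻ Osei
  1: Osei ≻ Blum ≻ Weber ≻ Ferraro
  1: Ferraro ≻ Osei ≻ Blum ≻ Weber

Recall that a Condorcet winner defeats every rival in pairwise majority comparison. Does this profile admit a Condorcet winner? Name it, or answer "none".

Pairwise majorities:
Weber–Ferraro: Ferraro 16–9.
Weber–Blum: Weber 16–9.
Weber vs Osei: Osei, 15–10.
Ferraro vs Blum: Blum, 14–11.
Ferraro vs Osei: Ferraro, 20–5.
Blum vs Osei: Blum wins 15–10.
Each nominee drops at least one matchup (Weber loses to Ferraro; Ferraro loses to Blum; Blum loses to Weber; Osei loses to Ferraro); the cycle Weber → Blum → Ferraro → Weber rules out a Condorcet winner.

none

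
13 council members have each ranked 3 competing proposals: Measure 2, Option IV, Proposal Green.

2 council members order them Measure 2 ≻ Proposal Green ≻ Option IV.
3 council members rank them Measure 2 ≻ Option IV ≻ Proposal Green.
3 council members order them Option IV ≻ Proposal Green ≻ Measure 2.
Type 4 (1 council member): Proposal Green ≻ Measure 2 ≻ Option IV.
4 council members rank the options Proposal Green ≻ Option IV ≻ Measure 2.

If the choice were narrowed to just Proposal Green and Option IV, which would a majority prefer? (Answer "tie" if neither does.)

Proposal Green

Ballots ranking Proposal Green above Option IV: 2 + 1 + 4 = 7.
Ballots ranking Option IV above Proposal Green: 13 − 7 = 6.
Proposal Green wins the head-to-head 7–6.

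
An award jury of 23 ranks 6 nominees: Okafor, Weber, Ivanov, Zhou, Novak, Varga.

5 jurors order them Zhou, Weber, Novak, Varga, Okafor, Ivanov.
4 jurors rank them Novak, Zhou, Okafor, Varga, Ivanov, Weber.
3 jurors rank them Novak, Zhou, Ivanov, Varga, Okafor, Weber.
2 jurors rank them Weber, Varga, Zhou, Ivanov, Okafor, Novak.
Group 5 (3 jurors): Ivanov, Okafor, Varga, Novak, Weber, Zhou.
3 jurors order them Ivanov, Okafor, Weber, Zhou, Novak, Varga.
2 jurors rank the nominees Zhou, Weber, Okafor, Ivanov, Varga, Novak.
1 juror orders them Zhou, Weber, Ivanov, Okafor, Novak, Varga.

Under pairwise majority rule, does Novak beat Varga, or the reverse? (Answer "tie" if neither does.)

Novak

Ballots ranking Novak above Varga: 5 + 4 + 3 + 3 + 1 = 16.
Ballots ranking Varga above Novak: 23 − 16 = 7.
Novak wins the head-to-head 16–7.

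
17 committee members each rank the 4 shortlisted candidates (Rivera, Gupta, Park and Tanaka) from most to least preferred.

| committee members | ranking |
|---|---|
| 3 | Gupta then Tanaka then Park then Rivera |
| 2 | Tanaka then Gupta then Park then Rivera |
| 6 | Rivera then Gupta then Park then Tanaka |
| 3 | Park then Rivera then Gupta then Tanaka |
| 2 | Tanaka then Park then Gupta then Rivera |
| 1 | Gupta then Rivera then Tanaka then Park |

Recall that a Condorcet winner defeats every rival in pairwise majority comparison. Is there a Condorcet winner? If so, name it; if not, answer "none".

Check each pair by majority over 17 ballots:
Rivera vs Gupta: Rivera, 9–8.
Rivera vs Park: Park, 10–7.
Rivera vs Tanaka: Rivera wins 10–7.
Gupta–Park: Gupta 12–5.
Gupta–Tanaka: Gupta 13–4.
Park vs Tanaka: Park wins 9–8.
Every candidate loses at least once (Rivera loses to Park; Gupta loses to Rivera; Park loses to Gupta; Tanaka loses to Rivera). The majority relation contains the cycle Rivera → Gupta → Park → Rivera, so there is no Condorcet winner.

none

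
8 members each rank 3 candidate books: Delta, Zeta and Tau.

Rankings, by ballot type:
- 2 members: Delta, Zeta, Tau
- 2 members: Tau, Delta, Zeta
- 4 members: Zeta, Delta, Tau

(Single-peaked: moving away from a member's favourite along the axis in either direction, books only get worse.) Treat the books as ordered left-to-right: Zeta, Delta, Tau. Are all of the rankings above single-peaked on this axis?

Axis positions: Zeta=1, Delta=2, Tau=3.
Ballot type 1 (peak Delta at position 2): ranking walks positions 2-1-3, expanding outward from the peak — single-peaked.
Ballot type 2 (peak Tau at position 3): ranking walks positions 3-2-1, expanding outward from the peak — single-peaked.
Ballot type 3 (peak Zeta at position 1): ranking walks positions 1-2-3, expanding outward from the peak — single-peaked.
Every ranking is single-peaked on this axis.

yes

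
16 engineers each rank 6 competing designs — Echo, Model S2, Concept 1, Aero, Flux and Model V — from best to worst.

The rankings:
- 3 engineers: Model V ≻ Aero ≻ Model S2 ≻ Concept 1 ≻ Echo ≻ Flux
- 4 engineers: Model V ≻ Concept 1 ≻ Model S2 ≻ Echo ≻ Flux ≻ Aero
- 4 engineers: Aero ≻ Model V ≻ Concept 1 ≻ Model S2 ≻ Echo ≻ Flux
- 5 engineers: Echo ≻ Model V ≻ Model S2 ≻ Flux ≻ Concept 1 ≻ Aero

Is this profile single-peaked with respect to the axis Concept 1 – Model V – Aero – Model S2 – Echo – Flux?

Axis positions: Concept 1=1, Model V=2, Aero=3, Model S2=4, Echo=5, Flux=6.
Group 1 (peak Model V at position 2): ranking walks positions 2-3-4-1-5-6, expanding outward from the peak — single-peaked.
Group 2: ranking walks positions 2-1-4-5-6-3; Model S2 is ranked above Aero even though Aero lies between Model S2 and the peak Model V on the axis — preferences dip and rise again. Not single-peaked.
Group 3 (peak Aero at position 3): ranking walks positions 3-2-1-4-5-6, expanding outward from the peak — single-peaked.
Group 4: ranking walks positions 5-2-4-6-1-3; Model V is ranked above Model S2 even though Model S2 lies between Model V and the peak Echo on the axis — preferences dip and rise again. Not single-peaked.
Group 2 violates single-peakedness, so the profile is not single-peaked on this axis.

no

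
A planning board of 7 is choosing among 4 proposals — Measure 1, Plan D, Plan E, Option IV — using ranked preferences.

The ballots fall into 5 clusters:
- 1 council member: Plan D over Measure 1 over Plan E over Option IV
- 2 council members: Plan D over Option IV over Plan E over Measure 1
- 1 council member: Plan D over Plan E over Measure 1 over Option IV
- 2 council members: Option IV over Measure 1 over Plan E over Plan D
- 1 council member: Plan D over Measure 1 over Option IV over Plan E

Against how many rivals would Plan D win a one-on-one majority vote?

3

Plan D against each rival (7 council members):
Plan D vs Measure 1: 1+2+1+1 = 5 for Plan D, 2 for Measure 1 — Plan D by 5–2.
Plan D vs Plan E: 1+2+1+1 = 5 for Plan D, 2 for Plan E — Plan D by 5–2.
Plan D–Option IV: Plan D 5–2.
Plan D beats Measure 1, Plan E, Option IV — 3 pairwise wins.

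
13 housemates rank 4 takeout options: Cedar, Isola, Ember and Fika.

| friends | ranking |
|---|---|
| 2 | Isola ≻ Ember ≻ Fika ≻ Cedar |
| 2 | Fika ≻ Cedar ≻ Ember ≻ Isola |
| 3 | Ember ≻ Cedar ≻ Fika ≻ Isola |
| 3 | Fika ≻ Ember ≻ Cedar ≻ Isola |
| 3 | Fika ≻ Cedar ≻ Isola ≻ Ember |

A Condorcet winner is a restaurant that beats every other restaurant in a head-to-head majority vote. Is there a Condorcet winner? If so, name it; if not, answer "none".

Head-to-head results (13 friends):
Cedar vs Isola: Cedar preferred on 2+3+3+3 = 11 ballots; Cedar wins 11–2.
Cedar vs Ember: 2+3 = 5 for Cedar, 8 for Ember — Ember by 8–5.
Cedar vs Fika: 3 for Cedar, 10 for Fika — Fika by 10–3.
Isola vs Ember: 5 to 8, Ember.
Isola vs Fika: Isola preferred on 2 ballots; Fika wins 11–2.
Ember vs Fika: 5 to 8, Fika.
Fika beats each of Cedar, Isola, Ember — Fika is the Condorcet winner.

Fika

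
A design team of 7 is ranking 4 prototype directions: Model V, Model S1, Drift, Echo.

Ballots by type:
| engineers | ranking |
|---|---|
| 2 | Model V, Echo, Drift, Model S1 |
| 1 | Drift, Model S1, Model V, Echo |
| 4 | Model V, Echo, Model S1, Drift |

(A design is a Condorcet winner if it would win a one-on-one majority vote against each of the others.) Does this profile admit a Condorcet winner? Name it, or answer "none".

Model V

Pairwise majorities:
Model V vs Model S1: Model V, 6–1.
Model V vs Drift: Model V wins 6–1.
Model V–Echo: Model V 7–0.
Model S1–Drift: Model S1 4–3.
Model S1 vs Echo: Echo, 6–1.
Drift vs Echo: Echo, 6–1.
Only Model V has no losses; Model V is the Condorcet winner.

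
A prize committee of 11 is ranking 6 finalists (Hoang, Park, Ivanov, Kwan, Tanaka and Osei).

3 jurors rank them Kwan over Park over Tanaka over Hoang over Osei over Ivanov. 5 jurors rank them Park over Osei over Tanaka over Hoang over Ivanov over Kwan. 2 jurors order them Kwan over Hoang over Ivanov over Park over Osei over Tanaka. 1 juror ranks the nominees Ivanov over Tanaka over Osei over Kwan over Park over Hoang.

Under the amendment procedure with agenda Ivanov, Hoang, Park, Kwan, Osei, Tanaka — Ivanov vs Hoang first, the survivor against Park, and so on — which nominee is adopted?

Round 1: Ivanov vs Hoang — 1–10, Hoang advances.
Round 2: Hoang vs Park — 2–9, Park advances.
Round 3: Park vs Kwan — 5–6, Kwan advances.
Round 4: Kwan vs Osei — 5–6, Osei advances.
Round 5: Osei vs Tanaka — 7–4, Osei advances.
The agenda winner is Osei.

Osei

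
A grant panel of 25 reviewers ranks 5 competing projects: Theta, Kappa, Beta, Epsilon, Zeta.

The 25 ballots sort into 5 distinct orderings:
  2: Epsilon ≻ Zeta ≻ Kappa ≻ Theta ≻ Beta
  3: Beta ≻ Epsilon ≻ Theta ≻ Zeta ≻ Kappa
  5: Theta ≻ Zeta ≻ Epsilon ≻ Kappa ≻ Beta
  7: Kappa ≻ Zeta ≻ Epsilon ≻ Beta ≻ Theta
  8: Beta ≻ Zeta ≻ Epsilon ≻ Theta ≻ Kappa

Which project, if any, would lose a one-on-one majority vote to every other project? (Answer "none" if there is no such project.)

none

Pairwise majorities:
Theta vs Kappa: Theta wins 16–9.
Theta vs Beta: Beta, 18–7.
Theta vs Epsilon: 5 for Theta, 20 for Epsilon — Epsilon by 20–5.
Theta vs Zeta: Zeta wins 17–8.
Kappa–Beta: Kappa 14–11.
Kappa–Epsilon: Epsilon 18–7.
Kappa vs Zeta: Zeta, 18–7.
Beta vs Epsilon: Beta is ranked higher on 3+8 = 11 ballots, Epsilon on 14. Epsilon wins 14–11.
Beta vs Zeta: Zeta wins 14–11.
Epsilon vs Zeta: Zeta, 20–5.
Every project wins at least one matchup (Theta beats Kappa; Kappa beats Beta; Beta beats Theta; Epsilon beats Theta; Zeta beats Theta), so there is no Condorcet loser.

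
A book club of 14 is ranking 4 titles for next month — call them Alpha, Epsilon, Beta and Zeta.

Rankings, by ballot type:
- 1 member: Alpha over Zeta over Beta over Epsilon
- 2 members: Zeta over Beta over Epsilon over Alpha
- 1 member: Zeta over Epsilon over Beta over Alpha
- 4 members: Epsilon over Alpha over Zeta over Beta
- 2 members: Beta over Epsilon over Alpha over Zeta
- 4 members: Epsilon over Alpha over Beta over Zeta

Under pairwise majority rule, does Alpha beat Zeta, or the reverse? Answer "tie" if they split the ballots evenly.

Alpha

Ballots ranking Alpha above Zeta: 1 + 4 + 2 + 4 = 11.
Ballots ranking Zeta above Alpha: 14 − 11 = 3.
Alpha wins the head-to-head 11–3.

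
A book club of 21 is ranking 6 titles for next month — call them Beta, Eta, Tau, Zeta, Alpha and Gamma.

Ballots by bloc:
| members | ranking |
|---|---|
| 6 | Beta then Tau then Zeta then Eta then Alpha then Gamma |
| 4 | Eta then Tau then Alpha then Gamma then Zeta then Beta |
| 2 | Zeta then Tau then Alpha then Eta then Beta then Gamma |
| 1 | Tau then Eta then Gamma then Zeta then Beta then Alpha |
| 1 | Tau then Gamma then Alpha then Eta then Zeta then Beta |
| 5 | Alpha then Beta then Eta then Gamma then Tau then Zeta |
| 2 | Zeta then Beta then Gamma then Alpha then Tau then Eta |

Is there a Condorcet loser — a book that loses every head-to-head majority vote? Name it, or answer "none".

Head-to-head results (21 members):
Beta vs Eta: Beta, 13–8.
Beta vs Tau: 6+5+2 = 13 for Beta, 8 for Tau — Beta by 13–8.
Beta–Zeta: Beta 11–10.
Beta vs Alpha: Alpha, 12–9.
Beta–Gamma: Beta 15–6.
Eta vs Tau: 9 to 12, Tau.
Eta vs Zeta: Eta, 11–10.
Eta vs Alpha: Eta, 11–10.
Eta vs Gamma: Eta preferred on 6+4+2+1+5 = 18 ballots; Eta wins 18–3.
Tau vs Zeta: Tau preferred on 6+4+1+1+5 = 17 ballots; Tau wins 17–4.
Tau vs Alpha: 6+4+2+1+1 = 14 for Tau, 7 for Alpha — Tau by 14–7.
Tau vs Gamma: Tau wins 14–7.
Zeta vs Alpha: Zeta is ranked higher on 6+2+1+2 = 11 ballots, Alpha on 10. Zeta wins 11–10.
Zeta vs Gamma: Gamma wins 11–10.
Alpha–Gamma: Alpha 17–4.
Each book has at least one pairwise win (Beta beats Eta; Eta beats Zeta; Tau beats Eta; Zeta beats Alpha; Alpha beats Beta; Gamma beats Zeta) — no Condorcet loser.

none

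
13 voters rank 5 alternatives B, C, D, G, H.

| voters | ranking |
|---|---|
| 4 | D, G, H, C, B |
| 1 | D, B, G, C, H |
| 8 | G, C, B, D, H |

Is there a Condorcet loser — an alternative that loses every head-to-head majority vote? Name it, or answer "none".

Head-to-head results (13 voters):
B vs C: C wins 12–1.
B vs D: B preferred on 8 ballots; B wins 8–5.
B vs G: 1 for B, 12 for G — G by 12–1.
B vs H: 1+8 = 9 for B, 4 for H — B by 9–4.
C vs D: 8 to 5, C.
C–G: G 13–0.
C–H: C 9–4.
D vs G: 5 to 8, G.
D vs H: D, 13–0.
G vs H: G, 13–0.
Only H has no wins; H is the Condorcet loser.

H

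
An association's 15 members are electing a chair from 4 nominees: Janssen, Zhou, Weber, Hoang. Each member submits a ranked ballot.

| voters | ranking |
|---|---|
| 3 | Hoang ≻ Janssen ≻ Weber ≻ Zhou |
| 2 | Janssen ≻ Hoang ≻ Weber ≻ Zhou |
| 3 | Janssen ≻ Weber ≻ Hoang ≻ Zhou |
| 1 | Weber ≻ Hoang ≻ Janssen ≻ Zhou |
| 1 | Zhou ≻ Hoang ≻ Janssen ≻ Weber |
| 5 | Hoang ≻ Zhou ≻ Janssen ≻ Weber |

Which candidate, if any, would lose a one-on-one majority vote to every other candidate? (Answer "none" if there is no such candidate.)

Head-to-head results (15 voters):
Janssen vs Zhou: 3+2+3+1 = 9 for Janssen, 6 for Zhou — Janssen by 9–6.
Janssen vs Weber: Janssen, 14–1.
Janssen vs Hoang: Hoang, 10–5.
Zhou vs Weber: Zhou is ranked higher on 1+5 = 6 ballots, Weber on 9. Weber wins 9–6.
Zhou vs Hoang: Hoang, 14–1.
Weber vs Hoang: Weber is ranked higher on 3+1 = 4 ballots, Hoang on 11. Hoang wins 11–4.
Zhou loses to every other candidate — it is the Condorcet loser.

Zhou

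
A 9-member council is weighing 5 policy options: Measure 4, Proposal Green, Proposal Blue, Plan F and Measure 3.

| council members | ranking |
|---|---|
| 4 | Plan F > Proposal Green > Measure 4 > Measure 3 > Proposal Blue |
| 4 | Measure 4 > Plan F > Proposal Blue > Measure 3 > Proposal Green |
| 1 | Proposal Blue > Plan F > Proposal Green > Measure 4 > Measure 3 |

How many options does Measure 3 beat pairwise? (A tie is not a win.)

Measure 3 against each rival (9 council members):
Measure 3 vs Measure 4: 0 to 9, Measure 4.
Measure 3–Proposal Green: Proposal Green 5–4.
Measure 3 vs Proposal Blue: Measure 3 preferred on 4 ballots; Proposal Blue wins 5–4.
Measure 3 vs Plan F: Measure 3 preferred on 0 ballots; Plan F wins 9–0.
Measure 3 beats no one; loses to Measure 4, Proposal Green, Proposal Blue, Plan F — 0 pairwise wins.

0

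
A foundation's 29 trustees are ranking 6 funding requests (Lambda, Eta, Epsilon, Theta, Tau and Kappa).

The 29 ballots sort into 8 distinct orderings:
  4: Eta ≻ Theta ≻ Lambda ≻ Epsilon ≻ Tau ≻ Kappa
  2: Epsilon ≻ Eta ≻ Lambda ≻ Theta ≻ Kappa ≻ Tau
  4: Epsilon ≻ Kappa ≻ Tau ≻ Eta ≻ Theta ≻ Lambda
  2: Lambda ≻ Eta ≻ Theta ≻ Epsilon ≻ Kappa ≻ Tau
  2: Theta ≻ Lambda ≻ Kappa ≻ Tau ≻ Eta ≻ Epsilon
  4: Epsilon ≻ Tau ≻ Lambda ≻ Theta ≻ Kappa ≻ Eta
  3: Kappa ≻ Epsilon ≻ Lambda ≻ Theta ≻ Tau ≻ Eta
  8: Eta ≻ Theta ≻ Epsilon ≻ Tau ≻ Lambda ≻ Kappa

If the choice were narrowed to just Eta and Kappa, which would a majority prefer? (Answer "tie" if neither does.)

Eta

Ballots ranking Eta above Kappa: 4 + 2 + 2 + 8 = 16.
Ballots ranking Kappa above Eta: 29 − 16 = 13.
Eta wins the head-to-head 16–13.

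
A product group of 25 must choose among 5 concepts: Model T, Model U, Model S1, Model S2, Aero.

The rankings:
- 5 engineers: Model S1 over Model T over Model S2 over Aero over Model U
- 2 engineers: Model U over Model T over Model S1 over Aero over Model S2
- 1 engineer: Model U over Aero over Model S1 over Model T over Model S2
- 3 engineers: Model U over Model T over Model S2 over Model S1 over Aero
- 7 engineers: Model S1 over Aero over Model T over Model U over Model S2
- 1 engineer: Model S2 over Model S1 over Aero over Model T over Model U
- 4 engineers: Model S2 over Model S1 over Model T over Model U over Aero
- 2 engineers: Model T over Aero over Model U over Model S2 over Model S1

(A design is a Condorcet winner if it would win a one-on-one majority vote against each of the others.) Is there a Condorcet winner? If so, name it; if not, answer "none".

Head-to-head results (25 engineers):
Model T vs Model U: Model T is ranked higher on 5+7+1+4+2 = 19 ballots, Model U on 6. Model T wins 19–6.
Model T vs Model S1: 2+3+2 = 7 for Model T, 18 for Model S1 — Model S1 by 18–7.
Model T vs Model S2: Model T, 20–5.
Model T vs Aero: Model T, 16–9.
Model U vs Model S1: Model U preferred on 2+1+3+2 = 8 ballots; Model S1 wins 17–8.
Model U vs Model S2: Model U, 15–10.
Model U vs Aero: Aero, 15–10.
Model S1 vs Model S2: 15 to 10, Model S1.
Model S1 vs Aero: Model S1, 22–3.
Model S2 vs Aero: Model S2, 13–12.
Model S1 beats each of Model T, Model U, Model S2, Aero — Model S1 is the Condorcet winner.

Model S1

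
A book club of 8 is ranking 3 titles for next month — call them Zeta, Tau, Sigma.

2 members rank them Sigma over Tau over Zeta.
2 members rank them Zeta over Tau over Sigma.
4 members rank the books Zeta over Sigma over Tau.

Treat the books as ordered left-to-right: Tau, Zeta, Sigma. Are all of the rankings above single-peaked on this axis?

no

Axis positions: Tau=1, Zeta=2, Sigma=3.
Ballot type 1: ranking walks positions 3-1-2; Tau is ranked above Zeta even though Zeta lies between Tau and the peak Sigma on the axis — preferences dip and rise again. Not single-peaked.
Ballot type 2 (peak Zeta at position 2): ranking walks positions 2-1-3, expanding outward from the peak — single-peaked.
Ballot type 3 (peak Zeta at position 2): ranking walks positions 2-3-1, expanding outward from the peak — single-peaked.
Ballot type 1 violates single-peakedness, so the profile is not single-peaked on this axis.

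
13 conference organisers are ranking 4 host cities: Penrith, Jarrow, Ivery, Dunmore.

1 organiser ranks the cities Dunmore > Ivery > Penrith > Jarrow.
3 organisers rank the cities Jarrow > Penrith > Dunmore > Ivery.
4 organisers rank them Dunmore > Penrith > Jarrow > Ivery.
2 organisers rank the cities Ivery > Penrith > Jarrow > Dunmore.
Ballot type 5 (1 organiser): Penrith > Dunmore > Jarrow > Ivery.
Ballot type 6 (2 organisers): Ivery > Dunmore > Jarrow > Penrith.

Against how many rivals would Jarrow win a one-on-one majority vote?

1

Jarrow against each rival (13 organisers):
Jarrow vs Penrith: Jarrow is ranked higher on 3+2 = 5 ballots, Penrith on 8. Penrith wins 8–5.
Jarrow vs Ivery: 3+4+1 = 8 for Jarrow, 5 for Ivery — Jarrow by 8–5.
Jarrow vs Dunmore: Dunmore wins 8–5.
Jarrow beats Ivery; loses to Penrith, Dunmore — 1 pairwise win.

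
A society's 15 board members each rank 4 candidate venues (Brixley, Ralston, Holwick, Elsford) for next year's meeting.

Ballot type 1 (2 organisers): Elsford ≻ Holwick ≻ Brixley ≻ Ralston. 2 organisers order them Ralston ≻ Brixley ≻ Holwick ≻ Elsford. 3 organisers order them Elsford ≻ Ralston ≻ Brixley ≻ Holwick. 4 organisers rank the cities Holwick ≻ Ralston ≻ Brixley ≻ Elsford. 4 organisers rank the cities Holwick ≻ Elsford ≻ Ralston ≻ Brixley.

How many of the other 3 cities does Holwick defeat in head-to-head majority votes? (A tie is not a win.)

Holwick against each rival (15 organisers):
Holwick–Brixley: Holwick 10–5.
Holwick vs Ralston: Holwick wins 10–5.
Holwick–Elsford: Holwick 10–5.
Holwick beats Brixley, Ralston, Elsford — 3 pairwise wins.

3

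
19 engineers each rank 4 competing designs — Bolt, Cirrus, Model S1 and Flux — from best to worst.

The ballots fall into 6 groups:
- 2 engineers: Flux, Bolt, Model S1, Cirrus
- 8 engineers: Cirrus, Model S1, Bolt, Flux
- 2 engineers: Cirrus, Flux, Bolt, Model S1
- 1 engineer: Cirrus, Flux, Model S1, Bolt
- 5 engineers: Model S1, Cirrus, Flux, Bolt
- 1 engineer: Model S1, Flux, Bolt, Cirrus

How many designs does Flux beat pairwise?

Flux against each rival (19 engineers):
Flux vs Bolt: Flux, 11–8.
Flux–Cirrus: Cirrus 16–3.
Flux vs Model S1: 2+2+1 = 5 for Flux, 14 for Model S1 — Model S1 by 14–5.
Flux beats Bolt; loses to Cirrus, Model S1 — 1 pairwise win.

1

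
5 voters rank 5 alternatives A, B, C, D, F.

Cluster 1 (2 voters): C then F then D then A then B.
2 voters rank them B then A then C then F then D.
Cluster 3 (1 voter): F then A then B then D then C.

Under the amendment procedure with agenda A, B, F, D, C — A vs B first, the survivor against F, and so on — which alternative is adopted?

Round 1: A vs B — 3–2, A advances.
Round 2: A vs F — 2–3, F advances.
Round 3: F vs D — 5–0, F advances.
Round 4: F vs C — 1–4, C advances.
The agenda winner is C.

C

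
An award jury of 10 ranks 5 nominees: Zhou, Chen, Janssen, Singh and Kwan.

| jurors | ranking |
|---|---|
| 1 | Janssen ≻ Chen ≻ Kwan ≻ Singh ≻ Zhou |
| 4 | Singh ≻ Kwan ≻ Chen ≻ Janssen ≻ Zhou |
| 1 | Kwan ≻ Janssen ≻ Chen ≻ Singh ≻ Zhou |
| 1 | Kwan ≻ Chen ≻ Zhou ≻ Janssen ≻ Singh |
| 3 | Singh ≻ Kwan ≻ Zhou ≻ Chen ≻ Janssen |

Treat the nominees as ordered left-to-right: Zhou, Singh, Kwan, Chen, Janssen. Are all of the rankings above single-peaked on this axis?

no

Axis positions: Zhou=1, Singh=2, Kwan=3, Chen=4, Janssen=5.
Bloc 1 (peak Janssen at position 5): ranking walks positions 5-4-3-2-1, expanding outward from the peak — single-peaked.
Bloc 2 (peak Singh at position 2): ranking walks positions 2-3-4-5-1, expanding outward from the peak — single-peaked.
Bloc 3: ranking walks positions 3-5-4-2-1; Janssen is ranked above Chen even though Chen lies between Janssen and the peak Kwan on the axis — preferences dip and rise again. Not single-peaked.
Bloc 4: ranking walks positions 3-4-1-5-2; Zhou is ranked above Singh even though Singh lies between Zhou and the peak Kwan on the axis — preferences dip and rise again. Not single-peaked.
Bloc 5 (peak Singh at position 2): ranking walks positions 2-3-1-4-5, expanding outward from the peak — single-peaked.
Bloc 3 violates single-peakedness, so the profile is not single-peaked on this axis.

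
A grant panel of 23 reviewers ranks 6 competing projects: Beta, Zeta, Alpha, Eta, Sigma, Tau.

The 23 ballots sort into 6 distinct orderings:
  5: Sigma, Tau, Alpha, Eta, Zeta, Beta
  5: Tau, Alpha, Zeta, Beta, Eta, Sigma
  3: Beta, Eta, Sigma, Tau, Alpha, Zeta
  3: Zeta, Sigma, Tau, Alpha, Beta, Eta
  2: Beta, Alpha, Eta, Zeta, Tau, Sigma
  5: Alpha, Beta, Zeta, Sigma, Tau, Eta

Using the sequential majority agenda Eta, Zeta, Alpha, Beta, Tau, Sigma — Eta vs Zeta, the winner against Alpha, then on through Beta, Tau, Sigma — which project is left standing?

Sigma

Round 1: Eta vs Zeta — 10–13, Zeta advances.
Round 2: Zeta vs Alpha — 3–20, Alpha advances.
Round 3: Alpha vs Beta — 18–5, Alpha advances.
Round 4: Alpha vs Tau — 7–16, Tau advances.
Round 5: Tau vs Sigma — 7–16, Sigma advances.
The agenda winner is Sigma.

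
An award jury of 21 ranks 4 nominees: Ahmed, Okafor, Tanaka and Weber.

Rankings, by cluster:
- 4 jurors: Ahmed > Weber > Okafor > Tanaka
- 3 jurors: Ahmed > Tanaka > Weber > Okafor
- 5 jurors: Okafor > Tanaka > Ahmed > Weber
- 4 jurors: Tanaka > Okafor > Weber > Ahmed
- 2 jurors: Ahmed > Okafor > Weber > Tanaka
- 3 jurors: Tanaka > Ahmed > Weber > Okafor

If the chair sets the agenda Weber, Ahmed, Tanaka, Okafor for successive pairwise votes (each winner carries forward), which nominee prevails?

Round 1: Weber vs Ahmed — 4–17, Ahmed advances.
Round 2: Ahmed vs Tanaka — 9–12, Tanaka advances.
Round 3: Tanaka vs Okafor — 10–11, Okafor advances.
Okafor survives the agenda.

Okafor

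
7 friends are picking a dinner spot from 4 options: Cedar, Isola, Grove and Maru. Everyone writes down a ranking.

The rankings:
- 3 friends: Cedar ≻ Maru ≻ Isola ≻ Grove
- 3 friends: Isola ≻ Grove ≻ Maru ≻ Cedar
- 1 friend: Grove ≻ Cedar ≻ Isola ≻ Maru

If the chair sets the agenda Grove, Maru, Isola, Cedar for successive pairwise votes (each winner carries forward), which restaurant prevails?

Cedar

Round 1: Grove vs Maru — 4–3, Grove advances.
Round 2: Grove vs Isola — 1–6, Isola advances.
Round 3: Isola vs Cedar — 3–4, Cedar advances.
Cedar survives the agenda.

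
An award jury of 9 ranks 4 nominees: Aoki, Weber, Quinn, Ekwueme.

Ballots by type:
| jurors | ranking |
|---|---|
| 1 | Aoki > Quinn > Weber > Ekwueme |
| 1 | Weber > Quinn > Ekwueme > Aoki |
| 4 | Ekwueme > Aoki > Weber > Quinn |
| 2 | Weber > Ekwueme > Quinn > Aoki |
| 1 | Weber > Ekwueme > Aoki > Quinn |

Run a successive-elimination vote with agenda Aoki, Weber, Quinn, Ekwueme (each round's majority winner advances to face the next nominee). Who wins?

Round 1: Aoki vs Weber — 5–4, Aoki advances.
Round 2: Aoki vs Quinn — 6–3, Aoki advances.
Round 3: Aoki vs Ekwueme — 1–8, Ekwueme advances.
The agenda winner is Ekwueme.

Ekwueme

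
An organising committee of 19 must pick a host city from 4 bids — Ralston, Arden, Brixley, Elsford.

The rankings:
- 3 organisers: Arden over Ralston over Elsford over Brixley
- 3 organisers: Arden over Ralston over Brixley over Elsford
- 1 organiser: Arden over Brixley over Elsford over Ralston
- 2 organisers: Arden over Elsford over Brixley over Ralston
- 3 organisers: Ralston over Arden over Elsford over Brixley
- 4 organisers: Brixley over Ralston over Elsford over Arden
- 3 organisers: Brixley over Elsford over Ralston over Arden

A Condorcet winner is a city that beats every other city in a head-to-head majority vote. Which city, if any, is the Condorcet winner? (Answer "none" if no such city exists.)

none

Check each pair by majority over 19 ballots:
Ralston vs Arden: 10 to 9, Ralston.
Ralston vs Brixley: Ralston is ranked higher on 3+3+3 = 9 ballots, Brixley on 10. Brixley wins 10–9.
Ralston vs Elsford: 3+3+3+4 = 13 for Ralston, 6 for Elsford — Ralston by 13–6.
Arden vs Brixley: Arden is ranked higher on 3+3+1+2+3 = 12 ballots, Brixley on 7. Arden wins 12–7.
Arden vs Elsford: Arden preferred on 3+3+1+2+3 = 12 ballots; Arden wins 12–7.
Brixley vs Elsford: 11 to 8, Brixley.
No city is unbeaten: Ralston loses to Brixley; Arden loses to Ralston; Brixley loses to Arden; Elsford loses to Ralston. In particular Ralston → Arden → Brixley → Ralston is a majority cycle — no Condorcet winner exists.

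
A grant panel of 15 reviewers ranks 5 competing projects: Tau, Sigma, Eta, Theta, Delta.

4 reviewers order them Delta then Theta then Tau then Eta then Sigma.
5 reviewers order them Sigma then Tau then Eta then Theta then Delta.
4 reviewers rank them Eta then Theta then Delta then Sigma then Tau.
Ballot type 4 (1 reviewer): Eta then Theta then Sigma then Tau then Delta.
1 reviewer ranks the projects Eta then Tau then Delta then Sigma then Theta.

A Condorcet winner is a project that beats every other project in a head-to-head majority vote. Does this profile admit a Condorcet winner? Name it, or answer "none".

none

Check each pair by majority over 15 ballots:
Tau vs Sigma: Sigma, 10–5.
Tau vs Eta: Tau, 9–6.
Tau vs Theta: Theta wins 9–6.
Tau vs Delta: Delta, 8–7.
Sigma vs Eta: Eta wins 10–5.
Sigma–Theta: Theta 9–6.
Sigma vs Delta: Delta, 9–6.
Eta vs Theta: Eta, 11–4.
Eta–Delta: Eta 11–4.
Theta vs Delta: Theta, 10–5.
Each project drops at least one matchup (Tau loses to Sigma; Sigma loses to Eta; Eta loses to Tau; Theta loses to Eta; Delta loses to Eta); the cycle Tau > Eta > Sigma > Tau rules out a Condorcet winner.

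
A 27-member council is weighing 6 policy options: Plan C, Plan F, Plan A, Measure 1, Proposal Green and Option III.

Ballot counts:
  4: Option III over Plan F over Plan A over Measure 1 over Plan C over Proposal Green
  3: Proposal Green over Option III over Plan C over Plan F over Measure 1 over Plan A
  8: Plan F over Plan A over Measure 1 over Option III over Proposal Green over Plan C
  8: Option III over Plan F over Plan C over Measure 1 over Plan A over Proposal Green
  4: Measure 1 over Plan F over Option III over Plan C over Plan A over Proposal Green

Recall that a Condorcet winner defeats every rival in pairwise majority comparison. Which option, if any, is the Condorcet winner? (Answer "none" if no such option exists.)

Check each pair by majority over 27 ballots:
Plan C vs Plan F: Plan C preferred on 3 ballots; Plan F wins 24–3.
Plan C vs Plan A: Plan C preferred on 3+8+4 = 15 ballots; Plan C wins 15–12.
Plan C vs Measure 1: 11 to 16, Measure 1.
Plan C vs Proposal Green: Plan C is ranked higher on 4+8+4 = 16 ballots, Proposal Green on 11. Plan C wins 16–11.
Plan C vs Option III: 0 for Plan C, 27 for Option III — Option III by 27–0.
Plan F vs Plan A: 27 to 0, Plan F.
Plan F vs Measure 1: 23 to 4, Plan F.
Plan F vs Proposal Green: Plan F is ranked higher on 4+8+8+4 = 24 ballots, Proposal Green on 3. Plan F wins 24–3.
Plan F vs Option III: Plan F is ranked higher on 8+4 = 12 ballots, Option III on 15. Option III wins 15–12.
Plan A vs Measure 1: 4+8 = 12 for Plan A, 15 for Measure 1 — Measure 1 by 15–12.
Plan A vs Proposal Green: Plan A is ranked higher on 4+8+8+4 = 24 ballots, Proposal Green on 3. Plan A wins 24–3.
Plan A vs Option III: Plan A is ranked higher on 8 ballots, Option III on 19. Option III wins 19–8.
Measure 1 vs Proposal Green: Measure 1 preferred on 4+8+8+4 = 24 ballots; Measure 1 wins 24–3.
Measure 1 vs Option III: 12 to 15, Option III.
Proposal Green vs Option III: 3 for Proposal Green, 24 for Option III — Option III by 24–3.
Option III beats each of Plan C, Plan F, Plan A, Measure 1, Proposal Green — Option III is the Condorcet winner.

Option III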